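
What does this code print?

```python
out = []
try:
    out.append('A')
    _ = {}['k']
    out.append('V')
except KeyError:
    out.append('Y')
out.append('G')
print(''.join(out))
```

Execution trace: 'A' (try body) → 'Y' (except KeyError) → 'G' (after the try/except). Output: AYG

Answer: AYG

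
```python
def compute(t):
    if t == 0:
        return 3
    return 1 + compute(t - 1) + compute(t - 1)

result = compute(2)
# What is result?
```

compute(t) = 1 + 2·compute(t-1), compute(0)=3. Closed form: (3+1)·2^2 - 1 = 15.

Answer: 15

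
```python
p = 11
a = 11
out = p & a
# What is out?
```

Trace:
`p = 11` → p = 11
`a = 11` → a = 11
`out = p & a` → out = 11
So out = 11

Answer: 11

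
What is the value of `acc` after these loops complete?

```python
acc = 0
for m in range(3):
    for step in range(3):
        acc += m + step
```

Sum of all m+step for m,step in 3x3
`acc` takes the values: 0 → 1 → 3 → 4 → 6 → 9 → 11 → 14 → 18

Answer: 18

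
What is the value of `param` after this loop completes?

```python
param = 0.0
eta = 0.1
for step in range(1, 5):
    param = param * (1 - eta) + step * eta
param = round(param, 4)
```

Moving average with lr=0.1
`param` takes the values: 0.0 → 0.1 → 0.29 → 0.561 → 0.9049

Answer: 0.9049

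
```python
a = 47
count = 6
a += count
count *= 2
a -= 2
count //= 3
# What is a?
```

Trace:
`a = 47` → a = 47
`count = 6` → count = 6
`a += count` → a = 53
`count *= 2` → count = 12
`a -= 2` → a = 51
`count //= 3` → count = 4
So a = 51

Answer: 51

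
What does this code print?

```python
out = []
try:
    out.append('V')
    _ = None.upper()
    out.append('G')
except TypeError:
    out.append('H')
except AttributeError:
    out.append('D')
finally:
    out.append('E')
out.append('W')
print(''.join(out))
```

Execution trace: 'V' (try body) → 'D' (except AttributeError) → 'E' (finally) → 'W' (after the try/except). Output: VDEW

Answer: VDEW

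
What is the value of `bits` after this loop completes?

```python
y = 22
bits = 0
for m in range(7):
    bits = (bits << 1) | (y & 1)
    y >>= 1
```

Reverse lowest 7 bits of 22
`bits` takes the values: 0 → 1 → 3 → 6 → 13 → 26 → 52

Answer: 52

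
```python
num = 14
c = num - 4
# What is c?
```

Trace:
`num = 14` → num = 14
`c = num - 4` → c = 10
So c = 10

Answer: 10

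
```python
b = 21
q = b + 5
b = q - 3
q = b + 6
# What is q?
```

Trace:
`b = 21` → b = 21
`q = b + 5` → q = 26
`b = q - 3` → b = 23
`q = b + 6` → q = 29
So q = 29

Answer: 29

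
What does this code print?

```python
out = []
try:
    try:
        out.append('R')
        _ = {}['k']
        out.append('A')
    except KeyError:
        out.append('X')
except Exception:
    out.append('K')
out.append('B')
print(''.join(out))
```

Execution trace: 'R' (inner try body) → 'X' (inner except KeyError) → 'B' (after the try/except). Output: RXB

Answer: RXB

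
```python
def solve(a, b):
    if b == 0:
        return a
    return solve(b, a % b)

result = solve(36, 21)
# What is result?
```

solve(36, 21) -> solve(21, 15) -> solve(15, 6) -> solve(6, 3) -> solve(3, 0) -> 3

Answer: 3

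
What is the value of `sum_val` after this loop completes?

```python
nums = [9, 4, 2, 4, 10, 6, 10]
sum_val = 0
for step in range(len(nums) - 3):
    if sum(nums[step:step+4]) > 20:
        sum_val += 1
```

Count windows with sum > 20
`sum_val` takes the values: 0 → 1 → 2

Answer: 2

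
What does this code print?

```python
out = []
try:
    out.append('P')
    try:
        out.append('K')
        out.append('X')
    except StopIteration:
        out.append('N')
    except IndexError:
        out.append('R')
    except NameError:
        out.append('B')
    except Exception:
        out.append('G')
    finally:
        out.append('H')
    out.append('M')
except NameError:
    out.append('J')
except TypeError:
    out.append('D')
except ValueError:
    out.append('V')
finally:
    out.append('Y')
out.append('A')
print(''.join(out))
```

Execution trace: 'P' (try body) → 'K' (inner try body) → 'X' (inner try body, no exception) → 'H' (inner finally) → 'M' (try body, no exception) → 'Y' (finally) → 'A' (after the try/except). Output: PKXHMYA

Answer: PKXHMYA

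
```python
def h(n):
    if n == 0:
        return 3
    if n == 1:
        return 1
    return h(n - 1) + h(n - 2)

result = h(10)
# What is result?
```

Build up from base cases: h(0)=3, h(1)=1, h(2)=4, h(3)=5, h(4)=9, h(5)=14, h(6)=23, ..., h(10)=157

Answer: 157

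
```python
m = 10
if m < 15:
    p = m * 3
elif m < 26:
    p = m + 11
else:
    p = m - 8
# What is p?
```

Trace:
`m = 10` → m = 10
`if m < 15: ...` → m < 15 is True → p = 30
So p = 30

Answer: 30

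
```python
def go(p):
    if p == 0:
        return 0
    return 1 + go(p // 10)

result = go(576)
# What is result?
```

Count of digits of 576: 3

Answer: 3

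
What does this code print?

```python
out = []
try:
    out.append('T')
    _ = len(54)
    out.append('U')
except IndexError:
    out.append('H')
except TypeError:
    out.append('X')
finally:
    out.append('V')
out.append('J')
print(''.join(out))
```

Execution trace: 'T' (try body) → 'X' (except TypeError) → 'V' (finally) → 'J' (after the try/except). Output: TXVJ

Answer: TXVJ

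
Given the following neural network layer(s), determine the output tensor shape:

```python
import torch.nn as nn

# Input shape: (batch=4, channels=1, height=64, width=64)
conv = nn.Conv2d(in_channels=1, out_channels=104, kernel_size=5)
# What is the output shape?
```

Input: (4, 1, 64, 64) -> Output: (4, 104, 60, 60)

Answer: (4, 104, 60, 60)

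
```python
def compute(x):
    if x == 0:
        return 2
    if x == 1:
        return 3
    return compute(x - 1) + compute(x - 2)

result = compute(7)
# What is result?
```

Build up from base cases: compute(0)=2, compute(1)=3, compute(2)=5, compute(3)=8, compute(4)=13, compute(5)=21, compute(6)=34, ..., compute(7)=55

Answer: 55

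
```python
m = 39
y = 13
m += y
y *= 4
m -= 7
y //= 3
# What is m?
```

Trace:
`m = 39` → m = 39
`y = 13` → y = 13
`m += y` → m = 52
`y *= 4` → y = 52
`m -= 7` → m = 45
`y //= 3` → y = 17
So m = 45

Answer: 45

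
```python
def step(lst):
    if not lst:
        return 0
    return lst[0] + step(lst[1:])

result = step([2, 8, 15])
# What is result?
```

2 + 8 + 15 + 0 = 25

Answer: 25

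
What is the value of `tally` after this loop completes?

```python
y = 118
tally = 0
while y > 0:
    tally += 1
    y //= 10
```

Count digits by repeated division by 10
`tally` takes the values: 0 → 1 → 2 → 3

Answer: 3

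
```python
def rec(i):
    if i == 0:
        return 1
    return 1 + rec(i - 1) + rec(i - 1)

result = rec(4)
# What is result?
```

rec(i) = 1 + 2·rec(i-1), rec(0)=1. Closed form: (1+1)·2^4 - 1 = 31.

Answer: 31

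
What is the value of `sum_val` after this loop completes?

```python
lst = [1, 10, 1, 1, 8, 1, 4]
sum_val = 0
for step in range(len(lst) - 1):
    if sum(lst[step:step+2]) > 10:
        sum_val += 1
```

Count windows with sum > 10
`sum_val` takes the values: 0 → 1 → 2

Answer: 2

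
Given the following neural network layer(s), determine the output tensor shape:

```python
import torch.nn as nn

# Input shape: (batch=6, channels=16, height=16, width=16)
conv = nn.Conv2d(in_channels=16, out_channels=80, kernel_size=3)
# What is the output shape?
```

Input: (6, 16, 16, 16) -> Output: (6, 80, 14, 14)

Answer: (6, 80, 14, 14)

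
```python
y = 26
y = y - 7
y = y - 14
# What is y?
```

Trace:
`y = 26` → y = 26
`y = y - 7` → y = 19
`y = y - 14` → y = 5
So y = 5

Answer: 5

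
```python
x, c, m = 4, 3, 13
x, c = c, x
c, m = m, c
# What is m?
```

Trace:
`x, c, m = 4, 3, 13` → x = 4; c = 3; m = 13
`x, c = c, x` → x = 3; c = 4
`c, m = m, c` → c = 13; m = 4
So m = 4

Answer: 4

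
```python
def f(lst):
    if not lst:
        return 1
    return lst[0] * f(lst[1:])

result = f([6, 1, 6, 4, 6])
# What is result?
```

Product over [6, 1, 6, 4, 6] = 6 * 1 * 6 * 4 * 6 = 864

Answer: 864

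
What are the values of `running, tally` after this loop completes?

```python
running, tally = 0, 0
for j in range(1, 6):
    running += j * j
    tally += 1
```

Sum of squares and count
`running, tally` takes the values: (0, 0) → (1, 0) → (1, 1) → (5, 1) → (5, 2) → (14, 2) → (14, 3) → (30, 3) → (30, 4) → (55, 4) → (55, 5)

Answer: 55, 5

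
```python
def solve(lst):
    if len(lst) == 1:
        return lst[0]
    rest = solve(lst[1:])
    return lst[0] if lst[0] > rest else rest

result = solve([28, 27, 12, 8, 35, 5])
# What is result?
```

Recursive max over [28, 27, 12, 8, 35, 5] = 35

Answer: 35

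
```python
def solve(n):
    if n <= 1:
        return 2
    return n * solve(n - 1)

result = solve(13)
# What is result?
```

solve(13) = 13 * 12 * 11 * 10 * 9 * 8 * 7 * 6 * 5 * 4 * 3 * 2 * 2 = 12454041600

Answer: 12454041600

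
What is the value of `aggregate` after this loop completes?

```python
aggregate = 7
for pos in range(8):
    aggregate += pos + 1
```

Start at 7, add 1 to 8 = 43
`aggregate` takes the values: 7 → 8 → 10 → 13 → 17 → 22 → 28 → 35 → 43

Answer: 43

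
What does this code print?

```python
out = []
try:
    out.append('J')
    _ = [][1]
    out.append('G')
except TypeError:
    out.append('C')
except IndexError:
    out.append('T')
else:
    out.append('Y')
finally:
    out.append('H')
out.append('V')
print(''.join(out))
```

Execution trace: 'J' (try body) → 'T' (except IndexError) → 'H' (finally) → 'V' (after the try/except). Output: JTHV

Answer: JTHV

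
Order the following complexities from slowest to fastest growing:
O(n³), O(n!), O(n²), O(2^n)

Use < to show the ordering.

Ordered by growth rate: O(n²) < O(n³) < O(2^n) < O(n!)

Answer: O(n²) < O(n³) < O(2^n) < O(n!)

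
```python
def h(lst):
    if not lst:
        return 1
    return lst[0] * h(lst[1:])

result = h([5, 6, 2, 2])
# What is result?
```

Product over [5, 6, 2, 2] = 5 * 6 * 2 * 2 = 120

Answer: 120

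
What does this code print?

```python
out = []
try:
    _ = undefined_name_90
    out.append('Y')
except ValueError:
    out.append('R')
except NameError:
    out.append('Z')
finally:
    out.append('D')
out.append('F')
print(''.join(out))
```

Execution trace: 'Z' (except NameError) → 'D' (finally) → 'F' (after the try/except). Output: ZDF

Answer: ZDF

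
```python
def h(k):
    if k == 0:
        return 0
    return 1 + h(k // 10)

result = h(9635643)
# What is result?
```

Count of digits of 9635643: 7

Answer: 7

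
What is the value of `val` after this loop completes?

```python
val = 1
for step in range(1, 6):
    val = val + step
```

Start at 1, add 1 through 5
`val` takes the values: 1 → 2 → 4 → 7 → 11 → 16

Answer: 16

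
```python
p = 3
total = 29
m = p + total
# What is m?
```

Trace:
`p = 3` → p = 3
`total = 29` → total = 29
`m = p + total` → m = 32
So m = 32

Answer: 32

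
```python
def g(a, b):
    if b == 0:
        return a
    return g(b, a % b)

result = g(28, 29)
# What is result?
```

g(28, 29) -> g(29, 28) -> g(28, 1) -> g(1, 0) -> 1

Answer: 1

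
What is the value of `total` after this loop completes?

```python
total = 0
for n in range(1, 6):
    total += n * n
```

Sum of squares 1² to 5² = 55
`total` takes the values: 0 → 1 → 5 → 14 → 30 → 55

Answer: 55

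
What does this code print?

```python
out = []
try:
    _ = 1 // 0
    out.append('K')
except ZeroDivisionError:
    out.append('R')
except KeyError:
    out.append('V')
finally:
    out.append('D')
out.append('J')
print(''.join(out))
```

Execution trace: 'R' (except ZeroDivisionError) → 'D' (finally) → 'J' (after the try/except). Output: RDJ

Answer: RDJ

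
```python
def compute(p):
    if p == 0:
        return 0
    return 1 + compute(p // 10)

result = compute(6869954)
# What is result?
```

Count of digits of 6869954: 7

Answer: 7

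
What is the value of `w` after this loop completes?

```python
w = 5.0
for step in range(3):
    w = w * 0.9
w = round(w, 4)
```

Exponential decay: 5.0 * 0.9^3
`w` takes the values: 5.0 → 4.5 → 4.05 → 3.645

Answer: 3.645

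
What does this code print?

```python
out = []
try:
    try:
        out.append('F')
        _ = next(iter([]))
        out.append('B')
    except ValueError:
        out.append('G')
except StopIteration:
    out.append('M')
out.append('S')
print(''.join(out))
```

Execution trace: 'F' (try body) → 'M' (outer except StopIteration) → 'S' (after the try/except). Output: FMS

Answer: FMS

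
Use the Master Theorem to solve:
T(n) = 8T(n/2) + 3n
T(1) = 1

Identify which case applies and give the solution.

a=8, b=2, f(n)=3n. log_2(8) = 3. Since c=1 < 3, Case 1 applies: T(n) = Θ(n^log_b(a)) = O(n^3).

Answer: O(n^3) - Case 1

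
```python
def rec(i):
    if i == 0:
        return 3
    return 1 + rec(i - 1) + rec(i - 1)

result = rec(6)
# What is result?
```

rec(i) = 1 + 2·rec(i-1), rec(0)=3. Closed form: (3+1)·2^6 - 1 = 255.

Answer: 255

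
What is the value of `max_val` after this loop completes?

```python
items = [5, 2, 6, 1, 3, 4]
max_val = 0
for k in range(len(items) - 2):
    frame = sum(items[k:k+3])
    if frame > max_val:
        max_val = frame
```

Max sum of 3-element window in [5, 2, 6, 1, 3, 4]
`max_val` takes the values: 0 → 13

Answer: 13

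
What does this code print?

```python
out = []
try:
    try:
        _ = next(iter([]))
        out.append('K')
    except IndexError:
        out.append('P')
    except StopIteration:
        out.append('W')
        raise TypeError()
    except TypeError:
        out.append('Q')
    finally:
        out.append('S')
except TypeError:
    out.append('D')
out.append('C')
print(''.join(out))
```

Execution trace: 'W' (inner except StopIteration) → 'S' (inner finally) → 'D' (outer except TypeError) → 'C' (after the try/except). Output: WSDC

Answer: WSDC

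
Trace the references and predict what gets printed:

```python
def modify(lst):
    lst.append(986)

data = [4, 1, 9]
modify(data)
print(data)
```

Key concept: function modifies passed list.
Step by step:
`data = [4, 1, 9]` → data = [4, 1, 9]
`modify(data)` → data = [4, 1, 9, 986]
`print(data)` → prints [4, 1, 9, 986]

Answer: [4, 1, 9, 986]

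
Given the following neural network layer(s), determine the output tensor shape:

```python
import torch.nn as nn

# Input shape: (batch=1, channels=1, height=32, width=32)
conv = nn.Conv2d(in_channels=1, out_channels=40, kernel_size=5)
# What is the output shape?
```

Input: (1, 1, 32, 32) -> Output: (1, 40, 28, 28)

Answer: (1, 40, 28, 28)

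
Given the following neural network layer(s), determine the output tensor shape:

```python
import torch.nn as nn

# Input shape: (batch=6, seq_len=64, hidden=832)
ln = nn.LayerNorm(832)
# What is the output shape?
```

Input: (6, 64, 832) -> Output: (6, 64, 832)

Answer: (6, 64, 832)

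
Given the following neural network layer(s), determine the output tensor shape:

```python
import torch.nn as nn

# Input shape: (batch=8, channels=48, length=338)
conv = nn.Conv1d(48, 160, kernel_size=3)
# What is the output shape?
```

Input: (8, 48, 338) -> Output: (8, 160, 336)

Answer: (8, 160, 336)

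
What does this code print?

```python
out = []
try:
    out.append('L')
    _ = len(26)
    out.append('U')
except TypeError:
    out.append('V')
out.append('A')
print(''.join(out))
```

Execution trace: 'L' (try body) → 'V' (except TypeError) → 'A' (after the try/except). Output: LVA

Answer: LVA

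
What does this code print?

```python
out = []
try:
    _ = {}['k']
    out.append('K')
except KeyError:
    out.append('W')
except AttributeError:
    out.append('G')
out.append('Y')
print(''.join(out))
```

Execution trace: 'W' (except KeyError) → 'Y' (after the try/except). Output: WY

Answer: WY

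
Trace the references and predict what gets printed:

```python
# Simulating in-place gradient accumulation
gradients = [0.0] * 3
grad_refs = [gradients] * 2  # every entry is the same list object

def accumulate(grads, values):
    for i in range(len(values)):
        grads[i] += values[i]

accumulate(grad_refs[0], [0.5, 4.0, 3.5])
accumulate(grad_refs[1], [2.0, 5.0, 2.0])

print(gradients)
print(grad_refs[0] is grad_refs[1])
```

Key concept: gradient accumulation aliasing.
Step by step:
`gradients = [0.0] * 3` → gradients = [0.0, 0.0, 0.0]
`grad_refs = [gradients] * 2` → grad_refs = [[0.0, 0.0, 0.0], [0.0, 0.0, 0.0]]
`accumulate(grad_refs[0], [0.5, 4.0, 3.5])` → gradients = [0.5, 4.0, 3.5]; grad_refs = [[0.5, 4.0, 3.5], [0.5, 4.0, 3.5]]
`accumulate(grad_refs[1], [2.0, 5.0, 2.0])` → gradients = [2.5, 9.0, 5.5]; grad_refs = [[2.5, 9.0, 5.5], [2.5, 9.0, 5.5]]
`print(gradients)` → prints [2.5, 9.0, 5.5]
`print(grad_refs[0] is grad_refs[1])` → prints True

Answer:
[2.5, 9.0, 5.5]
True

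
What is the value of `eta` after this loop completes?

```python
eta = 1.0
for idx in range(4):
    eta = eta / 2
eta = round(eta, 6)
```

Halving LR 4 times: 1 / 2^4
`eta` takes the values: 1.0 → 0.5 → 0.25 → 0.125 → 0.0625

Answer: 0.0625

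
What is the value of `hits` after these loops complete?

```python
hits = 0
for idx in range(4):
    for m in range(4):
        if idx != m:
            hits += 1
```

4² - 4 (exclude diagonal)
`hits` takes the values: 0 → 1 → 2 → 3 → 4 → 5 → 6 → 7 → 8 → 9 → 10 → 11 → 12

Answer: 12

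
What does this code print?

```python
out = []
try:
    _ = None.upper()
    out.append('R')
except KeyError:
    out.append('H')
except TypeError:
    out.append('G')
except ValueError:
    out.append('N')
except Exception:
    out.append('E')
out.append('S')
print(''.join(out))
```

Execution trace: 'E' (except Exception) → 'S' (after the try/except). Output: ES

Answer: ES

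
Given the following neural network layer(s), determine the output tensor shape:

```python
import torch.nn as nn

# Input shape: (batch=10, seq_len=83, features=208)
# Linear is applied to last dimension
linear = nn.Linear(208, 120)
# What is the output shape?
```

Input: (10, 83, 208) -> Output: (10, 83, 120)

Answer: (10, 83, 120)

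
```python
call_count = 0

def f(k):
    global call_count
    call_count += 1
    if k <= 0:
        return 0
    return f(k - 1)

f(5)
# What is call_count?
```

Linear recursion stepping by 1: 6 calls from k=5 down to ≤0.

Answer: 6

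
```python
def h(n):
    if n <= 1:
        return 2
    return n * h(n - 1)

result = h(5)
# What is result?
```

h(5) = 5 * 4 * 3 * 2 * 2 = 240

Answer: 240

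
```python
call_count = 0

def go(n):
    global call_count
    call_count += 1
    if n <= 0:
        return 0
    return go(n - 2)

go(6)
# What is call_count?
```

Linear recursion stepping by 2: 4 calls from n=6 down to ≤0.

Answer: 4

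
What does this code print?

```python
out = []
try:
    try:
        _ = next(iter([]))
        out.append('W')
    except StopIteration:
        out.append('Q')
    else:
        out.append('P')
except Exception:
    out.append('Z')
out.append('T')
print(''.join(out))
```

Execution trace: 'Q' (inner except StopIteration) → 'T' (after the try/except). Output: QT

Answer: QT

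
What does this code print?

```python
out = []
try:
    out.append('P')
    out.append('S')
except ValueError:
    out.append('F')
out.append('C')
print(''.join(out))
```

Execution trace: 'P' (try body) → 'S' (try body, no exception) → 'C' (after the try/except). Output: PSC

Answer: PSC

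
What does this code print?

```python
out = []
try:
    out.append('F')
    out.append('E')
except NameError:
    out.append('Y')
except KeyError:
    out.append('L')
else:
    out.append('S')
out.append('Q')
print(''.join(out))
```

Execution trace: 'F' (try body) → 'E' (try body, no exception) → 'S' (else) → 'Q' (after the try/except). Output: FESQ

Answer: FESQ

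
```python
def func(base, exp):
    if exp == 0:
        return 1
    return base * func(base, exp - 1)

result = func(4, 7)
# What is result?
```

func(4, 7) = 4 * 4 * 4 * 4 * 4 * 4 * 4 = 16384

Answer: 16384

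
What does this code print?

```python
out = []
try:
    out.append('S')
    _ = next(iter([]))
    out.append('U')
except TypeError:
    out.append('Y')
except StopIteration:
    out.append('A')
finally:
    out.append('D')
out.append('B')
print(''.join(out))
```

Execution trace: 'S' (try body) → 'A' (except StopIteration) → 'D' (finally) → 'B' (after the try/except). Output: SADB

Answer: SADB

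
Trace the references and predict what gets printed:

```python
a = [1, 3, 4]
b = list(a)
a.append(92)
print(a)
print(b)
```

Key concept: list() constructor creates copy.
Step by step:
`a = [1, 3, 4]` → a = [1, 3, 4]
`b = list(a)` → b = [1, 3, 4]
`a.append(92)` → a = [1, 3, 4, 92]
`print(a)` → prints [1, 3, 4, 92]
`print(b)` → prints [1, 3, 4]

Answer:
[1, 3, 4, 92]
[1, 3, 4]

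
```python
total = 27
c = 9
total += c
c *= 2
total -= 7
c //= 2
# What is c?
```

Trace:
`total = 27` → total = 27
`c = 9` → c = 9
`total += c` → total = 36
`c *= 2` → c = 18
`total -= 7` → total = 29
`c //= 2` → c = 9
So c = 9

Answer: 9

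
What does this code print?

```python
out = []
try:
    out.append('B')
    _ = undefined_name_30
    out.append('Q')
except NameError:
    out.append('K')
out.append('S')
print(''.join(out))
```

Execution trace: 'B' (try body) → 'K' (except NameError) → 'S' (after the try/except). Output: BKS

Answer: BKS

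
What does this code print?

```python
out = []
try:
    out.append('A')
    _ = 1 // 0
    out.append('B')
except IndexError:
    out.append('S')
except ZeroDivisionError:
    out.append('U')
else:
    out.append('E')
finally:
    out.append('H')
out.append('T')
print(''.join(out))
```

Execution trace: 'A' (try body) → 'U' (except ZeroDivisionError) → 'H' (finally) → 'T' (after the try/except). Output: AUHT

Answer: AUHT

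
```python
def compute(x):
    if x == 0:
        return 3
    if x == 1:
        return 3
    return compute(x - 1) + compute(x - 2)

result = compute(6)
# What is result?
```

Build up from base cases: compute(0)=3, compute(1)=3, compute(2)=6, compute(3)=9, compute(4)=15, compute(5)=24, compute(6)=39

Answer: 39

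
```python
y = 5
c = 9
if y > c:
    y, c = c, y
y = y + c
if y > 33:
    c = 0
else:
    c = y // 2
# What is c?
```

Trace:
`y = 5` → y = 5
`c = 9` → c = 9
`if y > c: ...` → y > c is False → no variable changes
`y = y + c` → y = 14
`if y > 33: ...` → y > 33 is False, take else branch → c = 7
So c = 7

Answer: 7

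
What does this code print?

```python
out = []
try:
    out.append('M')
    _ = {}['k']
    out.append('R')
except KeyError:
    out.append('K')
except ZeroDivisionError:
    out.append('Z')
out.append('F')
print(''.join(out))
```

Execution trace: 'M' (try body) → 'K' (except KeyError) → 'F' (after the try/except). Output: MKF

Answer: MKF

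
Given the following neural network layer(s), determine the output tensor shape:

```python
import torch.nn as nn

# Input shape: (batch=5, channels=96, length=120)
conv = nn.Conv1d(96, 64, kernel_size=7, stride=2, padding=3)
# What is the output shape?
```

Input: (5, 96, 120) -> Output: (5, 64, 60)

Answer: (5, 64, 60)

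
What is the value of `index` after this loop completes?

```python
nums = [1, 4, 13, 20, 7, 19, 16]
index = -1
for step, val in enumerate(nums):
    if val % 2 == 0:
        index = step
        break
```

First even number index in [1, 4, 13, 20, 7, 19, 16]
`index` takes the values: -1 → 1

Answer: 1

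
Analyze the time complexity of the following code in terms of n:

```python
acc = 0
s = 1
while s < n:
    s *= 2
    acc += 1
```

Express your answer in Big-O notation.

Each loop level contributes: log n. Multiplying the contributions gives O(log n).

Answer: O(log n)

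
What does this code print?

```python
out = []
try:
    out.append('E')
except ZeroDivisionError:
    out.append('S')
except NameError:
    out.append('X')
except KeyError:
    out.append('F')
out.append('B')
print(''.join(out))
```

Execution trace: 'E' (try body, no exception) → 'B' (after the try/except). Output: EB

Answer: EB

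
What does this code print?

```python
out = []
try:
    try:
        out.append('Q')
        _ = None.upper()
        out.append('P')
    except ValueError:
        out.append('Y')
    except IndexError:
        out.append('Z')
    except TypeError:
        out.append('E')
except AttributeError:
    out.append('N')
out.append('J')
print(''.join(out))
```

Execution trace: 'Q' (try body) → 'N' (outer except AttributeError) → 'J' (after the try/except). Output: QNJ

Answer: QNJ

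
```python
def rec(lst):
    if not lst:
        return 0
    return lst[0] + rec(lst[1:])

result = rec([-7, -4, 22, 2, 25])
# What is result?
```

(-7) + (-4) + 22 + 2 + 25 + 0 = 38

Answer: 38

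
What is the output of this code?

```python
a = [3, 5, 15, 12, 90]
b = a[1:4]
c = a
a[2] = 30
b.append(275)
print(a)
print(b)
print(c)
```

Key concept: slice vs alias.
Step by step:
`a = [3, 5, 15, 12, 90]` → a = [3, 5, 15, 12, 90]
`b = a[1:4]` → b = [5, 15, 12]
`c = a` → c = [3, 5, 15, 12, 90] (same object as a)
`a[2] = 30` → a = [3, 5, 30, 12, 90] (same object as c); c = [3, 5, 30, 12, 90] (same object as a)
`b.append(275)` → b = [5, 15, 12, 275]
`print(a)` → prints [3, 5, 30, 12, 90]
`print(b)` → prints [5, 15, 12, 275]
`print(c)` → prints [3, 5, 30, 12, 90]

Answer:
[3, 5, 30, 12, 90]
[5, 15, 12, 275]
[3, 5, 30, 12, 90]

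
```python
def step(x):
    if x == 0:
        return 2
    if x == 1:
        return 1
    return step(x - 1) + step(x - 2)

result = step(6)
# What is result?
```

Build up from base cases: step(0)=2, step(1)=1, step(2)=3, step(3)=4, step(4)=7, step(5)=11, step(6)=18

Answer: 18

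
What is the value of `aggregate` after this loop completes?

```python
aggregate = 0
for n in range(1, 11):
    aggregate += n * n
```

Sum of squares 1² to 10² = 385
`aggregate` takes the values: 0 → 1 → 5 → 14 → 30 → 55 → 91 → 140 → 204 → 285 → 385

Answer: 385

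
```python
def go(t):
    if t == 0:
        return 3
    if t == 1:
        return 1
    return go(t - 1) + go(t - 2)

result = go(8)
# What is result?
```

Build up from base cases: go(0)=3, go(1)=1, go(2)=4, go(3)=5, go(4)=9, go(5)=14, go(6)=23, ..., go(8)=60

Answer: 60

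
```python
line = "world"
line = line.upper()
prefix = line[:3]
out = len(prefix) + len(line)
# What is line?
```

Trace:
`line = "world"` → line = 'world'
`line = line.upper()` → line = 'WORLD'
`prefix = line[:3]` → prefix = 'WOR'
`out = len(prefix) + len(line)` → out = 8
So line = 'WORLD'

Answer: 'WORLD'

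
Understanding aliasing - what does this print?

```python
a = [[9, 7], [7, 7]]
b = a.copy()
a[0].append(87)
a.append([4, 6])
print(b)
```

Key concept: shallow copy with nested lists.
Step by step:
`a = [[9, 7], [7, 7]]` → a = [[9, 7], [7, 7]]
`b = a.copy()` → b = [[9, 7], [7, 7]]
`a[0].append(87)` → a = [[9, 7, 87], [7, 7]]; b = [[9, 7, 87], [7, 7]]
`a.append([4, 6])` → a = [[9, 7, 87], [7, 7], [4, 6]]
`print(b)` → prints [[9, 7, 87], [7, 7]]

Answer: [[9, 7, 87], [7, 7]]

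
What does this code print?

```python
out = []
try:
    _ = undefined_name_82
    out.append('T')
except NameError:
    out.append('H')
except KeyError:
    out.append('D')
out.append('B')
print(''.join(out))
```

Execution trace: 'H' (except NameError) → 'B' (after the try/except). Output: HB

Answer: HB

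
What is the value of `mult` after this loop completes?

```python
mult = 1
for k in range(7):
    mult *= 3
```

3^7 = 2187
`mult` takes the values: 1 → 3 → 9 → 27 → 81 → 243 → 729 → 2187

Answer: 2187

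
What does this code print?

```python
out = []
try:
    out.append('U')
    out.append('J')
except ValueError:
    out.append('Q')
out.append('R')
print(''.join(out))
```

Execution trace: 'U' (try body) → 'J' (try body, no exception) → 'R' (after the try/except). Output: UJR

Answer: UJR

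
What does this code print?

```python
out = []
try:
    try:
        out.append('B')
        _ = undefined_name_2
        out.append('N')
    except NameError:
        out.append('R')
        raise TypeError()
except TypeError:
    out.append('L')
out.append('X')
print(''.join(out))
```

Execution trace: 'B' (inner try body) → 'R' (inner except NameError) → 'L' (outer except TypeError) → 'X' (after the try/except). Output: BRLX

Answer: BRLX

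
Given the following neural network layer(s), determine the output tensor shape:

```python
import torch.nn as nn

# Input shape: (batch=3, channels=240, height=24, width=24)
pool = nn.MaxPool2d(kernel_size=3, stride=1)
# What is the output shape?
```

Input: (3, 240, 24, 24) -> Output: (3, 240, 22, 22)

Answer: (3, 240, 22, 22)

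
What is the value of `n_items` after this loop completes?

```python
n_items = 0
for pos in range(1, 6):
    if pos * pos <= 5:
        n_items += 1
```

Count numbers where pos² ≤ 5
`n_items` takes the values: 0 → 1 → 2

Answer: 2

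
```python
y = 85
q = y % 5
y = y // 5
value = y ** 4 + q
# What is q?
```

Trace:
`y = 85` → y = 85
`q = y % 5` → q = 0
`y = y // 5` → y = 17
`value = y ** 4 + q` → value = 83521
So q = 0

Answer: 0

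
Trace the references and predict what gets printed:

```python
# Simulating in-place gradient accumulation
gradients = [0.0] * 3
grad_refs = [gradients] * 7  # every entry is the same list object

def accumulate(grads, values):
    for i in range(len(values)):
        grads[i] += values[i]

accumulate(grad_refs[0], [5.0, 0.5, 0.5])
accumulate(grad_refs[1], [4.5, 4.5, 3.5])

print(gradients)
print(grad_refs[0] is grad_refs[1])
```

Key concept: gradient accumulation aliasing.
Step by step:
`gradients = [0.0] * 3` → gradients = [0.0, 0.0, 0.0]
`grad_refs = [gradients] * 7` → grad_refs = [[0.0, 0.0, 0.0], [0.0, 0.0, 0.0], [0.0, 0.0, 0.0], [0.0, 0.0, 0.0], [0.0, 0.0, 0.0], [0.0, 0.0, 0.0], [0.0, 0.0, 0.0]]
`accumulate(grad_refs[0], [5.0, 0.5, 0.5])` → gradients = [5.0, 0.5, 0.5]; grad_refs = [[5.0, 0.5, 0.5], [5.0, 0.5, 0.5], [5.0, 0.5, 0.5], [5.0, 0.5, 0.5], [5.0, 0.5, 0.5], [5.0, 0.5, 0.5], [5.0, 0.5, 0.5]]
`accumulate(grad_refs[1], [4.5, 4.5, 3.5])` → gradients = [9.5, 5.0, 4.0]; grad_refs = [[9.5, 5.0, 4.0], [9.5, 5.0, 4.0], [9.5, 5.0, 4.0], [9.5, 5.0, 4.0], [9.5, 5.0, 4.0], [9.5, 5.0, 4.0], [9.5, 5.0, 4.0]]
`print(gradients)` → prints [9.5, 5.0, 4.0]
`print(grad_refs[0] is grad_refs[1])` → prints True

Answer:
[9.5, 5.0, 4.0]
True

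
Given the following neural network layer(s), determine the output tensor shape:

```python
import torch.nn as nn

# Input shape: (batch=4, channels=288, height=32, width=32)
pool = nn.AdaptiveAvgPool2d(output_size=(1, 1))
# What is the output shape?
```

Input: (4, 288, 32, 32) -> Output: (4, 288, 1, 1)

Answer: (4, 288, 1, 1)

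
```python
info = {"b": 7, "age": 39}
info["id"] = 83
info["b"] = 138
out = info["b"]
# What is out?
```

Trace:
`info = {"b": 7, "age": 39}` → info = {'b': 7, 'age': 39}
`info["id"] = 83` → info = {'b': 7, 'age': 39, 'id': 83}
`info["b"] = 138` → info = {'b': 138, 'age': 39, 'id': 83}
`out = info["b"]` → out = 138
So out = 138

Answer: 138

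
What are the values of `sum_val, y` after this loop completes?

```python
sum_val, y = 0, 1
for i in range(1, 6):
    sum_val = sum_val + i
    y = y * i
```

Sum and factorial of 1 to 5
`sum_val, y` takes the values: (0, 1) → (1, 1) → (3, 1) → (3, 2) → (6, 2) → (6, 6) → (10, 6) → (10, 24) → (15, 24) → (15, 120)

Answer: 15, 120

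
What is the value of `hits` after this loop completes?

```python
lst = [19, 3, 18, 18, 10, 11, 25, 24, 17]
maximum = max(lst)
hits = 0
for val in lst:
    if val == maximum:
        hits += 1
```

Count of max value 25 in [19, 3, 18, 18, 10, 11, 25, 24, 17]
`hits` takes the values: 0 → 1

Answer: 1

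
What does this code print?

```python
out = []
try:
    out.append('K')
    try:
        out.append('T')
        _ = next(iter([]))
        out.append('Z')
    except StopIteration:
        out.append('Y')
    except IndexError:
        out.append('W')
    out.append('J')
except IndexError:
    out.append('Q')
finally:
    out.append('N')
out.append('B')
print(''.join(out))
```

Execution trace: 'K' (try body) → 'T' (inner try body) → 'Y' (inner except StopIteration) → 'J' (try body, no exception) → 'N' (finally) → 'B' (after the try/except). Output: KTYJNB

Answer: KTYJNB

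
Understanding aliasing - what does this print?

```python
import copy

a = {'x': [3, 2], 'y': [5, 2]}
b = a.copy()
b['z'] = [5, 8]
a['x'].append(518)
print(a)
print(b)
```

Key concept: shallow copy of dict with mutable values.
Step by step:
`a = {'x': [3, 2], 'y': [5, 2]}` → a = {'x': [3, 2], 'y': [5, 2]}
`b = a.copy()` → b = {'x': [3, 2], 'y': [5, 2]}
`b['z'] = [5, 8]` → b = {'x': [3, 2], 'y': [5, 2], 'z': [5, 8]}
`a['x'].append(518)` → a = {'x': [3, 2, 518], 'y': [5, 2]}; b = {'x': [3, 2, 518], 'y': [5, 2], 'z': [5, 8]}
`print(a)` → prints {'x': [3, 2, 518], 'y': [5, 2]}
`print(b)` → prints {'x': [3, 2, 518], 'y': [5, 2], 'z': [5, 8]}

Answer:
{'x': [3, 2, 518], 'y': [5, 2]}
{'x': [3, 2, 518], 'y': [5, 2], 'z': [5, 8]}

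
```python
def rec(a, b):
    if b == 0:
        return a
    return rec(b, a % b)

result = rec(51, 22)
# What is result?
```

rec(51, 22) -> rec(22, 7) -> rec(7, 1) -> rec(1, 0) -> 1

Answer: 1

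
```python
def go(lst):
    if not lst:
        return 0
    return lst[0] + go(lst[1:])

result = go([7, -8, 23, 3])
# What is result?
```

7 + (-8) + 23 + 3 + 0 = 25

Answer: 25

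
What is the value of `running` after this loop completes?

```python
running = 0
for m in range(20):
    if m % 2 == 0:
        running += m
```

Sum of even numbers 0 to 19
`running` takes the values: 0 → 2 → 6 → 12 → 20 → 30 → 42 → 56 → 72 → 90

Answer: 90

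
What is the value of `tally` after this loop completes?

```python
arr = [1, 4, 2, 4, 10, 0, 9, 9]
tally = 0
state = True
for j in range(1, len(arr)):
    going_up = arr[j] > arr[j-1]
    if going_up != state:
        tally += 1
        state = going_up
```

Count direction changes in [1, 4, 2, 4, 10, 0, 9, 9]
`tally` takes the values: 0 → 1 → 2 → 3 → 4 → 5

Answer: 5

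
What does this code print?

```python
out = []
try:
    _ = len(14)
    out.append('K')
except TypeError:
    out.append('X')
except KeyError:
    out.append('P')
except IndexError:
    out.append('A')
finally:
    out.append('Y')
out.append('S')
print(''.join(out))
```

Execution trace: 'X' (except TypeError) → 'Y' (finally) → 'S' (after the try/except). Output: XYS

Answer: XYS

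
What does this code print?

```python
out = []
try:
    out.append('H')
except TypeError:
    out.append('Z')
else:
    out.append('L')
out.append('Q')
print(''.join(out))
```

Execution trace: 'H' (try body, no exception) → 'L' (else) → 'Q' (after the try/except). Output: HLQ

Answer: HLQ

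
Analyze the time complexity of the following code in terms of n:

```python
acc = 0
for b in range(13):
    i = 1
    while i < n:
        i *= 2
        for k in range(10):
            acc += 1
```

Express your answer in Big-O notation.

Each loop level contributes: 1 × log n × 1. Multiplying the contributions gives O(log n).

Answer: O(log n)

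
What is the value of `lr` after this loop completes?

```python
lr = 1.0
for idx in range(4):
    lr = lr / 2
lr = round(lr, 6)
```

Halving LR 4 times: 1 / 2^4
`lr` takes the values: 1.0 → 0.5 → 0.25 → 0.125 → 0.0625

Answer: 0.0625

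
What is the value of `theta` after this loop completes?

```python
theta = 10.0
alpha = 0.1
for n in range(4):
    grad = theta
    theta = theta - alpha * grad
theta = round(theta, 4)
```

Gradient descent: w = 10.0 * (1 - 0.1)^4
`theta` takes the values: 10.0 → 9.0 → 8.1 → 7.29 → 6.561

Answer: 6.561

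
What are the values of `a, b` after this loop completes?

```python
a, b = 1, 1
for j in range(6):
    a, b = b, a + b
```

Fibonacci: after 6 iterations
`a, b` takes the values: (1, 1) → (1, 2) → (2, 3) → (3, 5) → (5, 8) → (8, 13) → (13, 21)

Answer: 13, 21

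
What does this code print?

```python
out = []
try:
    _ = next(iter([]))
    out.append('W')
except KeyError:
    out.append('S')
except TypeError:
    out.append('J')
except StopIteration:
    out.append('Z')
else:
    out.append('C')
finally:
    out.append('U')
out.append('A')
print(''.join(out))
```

Execution trace: 'Z' (except StopIteration) → 'U' (finally) → 'A' (after the try/except). Output: ZUA

Answer: ZUA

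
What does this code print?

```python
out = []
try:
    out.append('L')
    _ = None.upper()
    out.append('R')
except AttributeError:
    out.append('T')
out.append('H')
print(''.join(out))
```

Execution trace: 'L' (try body) → 'T' (except AttributeError) → 'H' (after the try/except). Output: LTH

Answer: LTH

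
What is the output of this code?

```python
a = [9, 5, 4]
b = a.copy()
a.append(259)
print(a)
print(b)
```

Key concept: list.copy() creates independent copy.
Step by step:
`a = [9, 5, 4]` → a = [9, 5, 4]
`b = a.copy()` → b = [9, 5, 4]
`a.append(259)` → a = [9, 5, 4, 259]
`print(a)` → prints [9, 5, 4, 259]
`print(b)` → prints [9, 5, 4]

Answer:
[9, 5, 4, 259]
[9, 5, 4]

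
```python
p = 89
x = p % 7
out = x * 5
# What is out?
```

Trace:
`p = 89` → p = 89
`x = p % 7` → x = 5
`out = x * 5` → out = 25
So out = 25

Answer: 25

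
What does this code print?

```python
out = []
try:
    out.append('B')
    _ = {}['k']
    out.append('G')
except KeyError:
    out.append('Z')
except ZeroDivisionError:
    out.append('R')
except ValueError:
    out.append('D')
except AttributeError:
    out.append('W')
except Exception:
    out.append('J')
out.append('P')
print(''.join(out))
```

Execution trace: 'B' (try body) → 'Z' (except KeyError) → 'P' (after the try/except). Output: BZP

Answer: BZP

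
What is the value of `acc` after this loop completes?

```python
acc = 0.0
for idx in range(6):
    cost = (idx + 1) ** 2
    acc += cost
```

Sum of squared losses 1² + 2² + ... + 6²
`acc` takes the values: 0.0 → 1.0 → 5.0 → 14.0 → 30.0 → 55.0 → 91.0

Answer: 91.0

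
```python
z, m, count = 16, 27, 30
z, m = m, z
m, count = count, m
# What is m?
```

Trace:
`z, m, count = 16, 27, 30` → z = 16; m = 27; count = 30
`z, m = m, z` → z = 27; m = 16
`m, count = count, m` → m = 30; count = 16
So m = 30

Answer: 30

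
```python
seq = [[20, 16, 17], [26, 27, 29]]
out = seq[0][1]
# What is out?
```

Trace:
`seq = [[20, 16, 17], [26, 27, 29]]` → seq = [[20, 16, 17], [26, 27, 29]]
`out = seq[0][1]` → out = 16
So out = 16

Answer: 16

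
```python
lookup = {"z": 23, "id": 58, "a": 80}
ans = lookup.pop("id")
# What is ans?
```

Trace:
`lookup = {"z": 23, "id": 58, "a": 80}` → lookup = {'z': 23, 'id': 58, 'a': 80}
`ans = lookup.pop("id")` → lookup = {'z': 23, 'a': 80}; ans = 58
So ans = 58

Answer: 58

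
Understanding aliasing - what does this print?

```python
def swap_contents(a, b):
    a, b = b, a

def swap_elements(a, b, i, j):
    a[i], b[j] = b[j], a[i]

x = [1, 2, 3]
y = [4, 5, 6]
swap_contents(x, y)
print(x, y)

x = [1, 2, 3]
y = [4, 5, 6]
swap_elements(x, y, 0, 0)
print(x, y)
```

Key concept: parameter rebinding vs mutation.
Step by step:
`x = [1, 2, 3]` → x = [1, 2, 3]
`y = [4, 5, 6]` → y = [4, 5, 6]
`swap_contents(x, y)` → no visible change to tracked variables
`print(x, y)` → prints [1, 2, 3] [4, 5, 6]
`x = [1, 2, 3]` → x = [1, 2, 3]
`y = [4, 5, 6]` → y = [4, 5, 6]
`swap_elements(x, y, 0, 0)` → x = [4, 2, 3]; y = [1, 5, 6]
`print(x, y)` → prints [4, 2, 3] [1, 5, 6]

Answer:
[1, 2, 3] [4, 5, 6]
[4, 2, 3] [1, 5, 6]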